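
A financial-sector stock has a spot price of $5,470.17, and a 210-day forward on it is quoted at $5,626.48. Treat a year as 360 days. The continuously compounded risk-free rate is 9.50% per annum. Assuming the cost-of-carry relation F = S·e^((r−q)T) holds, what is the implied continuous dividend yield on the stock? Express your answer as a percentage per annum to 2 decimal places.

4.67%

From F = S·e^((r−q)T): (r − q) = ln(F/S)/T
ln(5626.48/5470.17) = ln(1.028575) = 0.028174
(r − q) = 0.028174 / (210/360) = 0.048298
q = r − ln(F/S)/T = 0.0950 − 0.048298 = 0.046702
q = 4.67%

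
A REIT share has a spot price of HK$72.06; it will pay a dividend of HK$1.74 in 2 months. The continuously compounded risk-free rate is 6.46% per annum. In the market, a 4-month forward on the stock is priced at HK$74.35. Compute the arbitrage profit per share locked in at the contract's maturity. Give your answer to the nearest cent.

PV(dividends) I = 1.74·e^(−0.0646·2/12) = 1.7214
Fair forward F* = (S − I)·e^(rT) = (72.06 − 1.7214)·e^0.021533 = 70.3386 × 1.021767 = 71.8697
Market HK$74.35 > fair 71.8697: forward overpriced → cash-and-carry (borrow at r, buy the stock and collect the dividends, short the forward).
Profit at T = |F_mkt − F*| = |74.35 − 71.8697| = HK$2.48 per share

HK$2.48 per share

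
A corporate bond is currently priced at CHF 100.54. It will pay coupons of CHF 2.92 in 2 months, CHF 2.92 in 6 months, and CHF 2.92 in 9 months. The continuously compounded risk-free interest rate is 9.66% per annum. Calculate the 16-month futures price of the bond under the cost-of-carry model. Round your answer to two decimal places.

CHF 104.84

PV(coupons) I = 2.92·e^(−0.0966·2/12) + 2.92·e^(−0.0966·6/12) + 2.92·e^(−0.0966·9/12)
I = 2.8734 + 2.7823 + 2.7159 = 8.3716
F = (S − I)·e^(rT) = (100.54 − 8.3716) · e^(0.0966·16/12)
= 92.1684 · e^0.128800 = 92.1684 × 1.137463 = CHF 104.84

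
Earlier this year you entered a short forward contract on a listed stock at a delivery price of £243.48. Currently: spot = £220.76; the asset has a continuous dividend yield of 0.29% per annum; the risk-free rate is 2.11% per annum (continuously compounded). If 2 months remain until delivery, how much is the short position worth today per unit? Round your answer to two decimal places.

Current fair forward for the remaining 2 months: F = S·e^((r − q)·T), (r − q) = 0.0211 − 0.0029 = 0.0182
F = 220.76 · e^(0.0182 × 2/12) = 220.76 × 1.003038 = 221.4307
Value of long forward = (F − K)·e^(−rT) = (221.4307 − 243.48) · e^(−0.0211·2/12)
= -22.0493 × 0.996490 = -21.97
Short position value = −(long value) = £21.97

£21.97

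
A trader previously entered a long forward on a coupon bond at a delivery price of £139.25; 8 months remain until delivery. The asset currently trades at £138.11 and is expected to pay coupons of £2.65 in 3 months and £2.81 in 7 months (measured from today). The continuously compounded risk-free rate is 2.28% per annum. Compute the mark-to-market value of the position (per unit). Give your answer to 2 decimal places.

-£4.45

PV(remaining coupons) I = 2.65·e^(−0.0228·3/12) + 2.81·e^(−0.0228·7/12) = 5.4078
Current forward F = (S − I)·e^(rT) = (138.11 − 5.4078)·e^(0.0228·8/12) = 132.7022 × 1.015316 = 134.7347
Value (long) = (F − K)·e^(−rT) = (134.7347 − 139.25) × 0.984915 = -4.4472
Value = -£4.45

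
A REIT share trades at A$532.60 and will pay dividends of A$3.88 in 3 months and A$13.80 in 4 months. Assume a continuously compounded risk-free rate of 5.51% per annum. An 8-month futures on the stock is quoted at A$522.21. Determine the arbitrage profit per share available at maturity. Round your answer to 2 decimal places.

A$12.29 per share

PV(dividends) I = 3.88·e^(−0.0551·3/12) + 13.80·e^(−0.0551·4/12) = 17.3758
Fair futures F* = (S − I)·e^(rT) = (532.60 − 17.3758)·e^0.036733 = 515.2242 × 1.037416 = 534.5018
Market A$522.21 < fair 534.5018: forward underpriced → reverse cash-and-carry (short the stock, invest proceeds at r, pay the dividends, go long the forward).
Profit at T = |F_mkt − F*| = |522.21 − 534.5018| = A$12.29 per share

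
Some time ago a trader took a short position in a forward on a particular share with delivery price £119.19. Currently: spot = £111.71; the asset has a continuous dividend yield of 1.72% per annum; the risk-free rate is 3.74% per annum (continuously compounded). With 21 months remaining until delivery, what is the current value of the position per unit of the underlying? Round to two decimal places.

Current fair forward for the remaining 21 months: F = S·e^((r − q)·T), (r − q) = 0.0374 − 0.0172 = 0.0202
F = 111.71 · e^(0.0202 × 21/12) = 111.71 × 1.035982 = 115.7295
Value of long forward = (F − K)·e^(−rT) = (115.7295 − 119.19) · e^(−0.0374·21/12)
= -3.4605 × 0.936646 = -3.24
Short position value = −(long value) = £3.24

£3.24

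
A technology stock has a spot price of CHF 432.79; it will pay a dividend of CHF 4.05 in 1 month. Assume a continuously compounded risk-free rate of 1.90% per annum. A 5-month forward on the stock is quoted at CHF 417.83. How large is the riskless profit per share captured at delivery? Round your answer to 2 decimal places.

CHF 14.32 per share

PV(dividends) I = 4.05·e^(−0.0190·1/12) = 4.0436
Fair forward F* = (S − I)·e^(rT) = (432.79 − 4.0436)·e^0.007917 = 428.7464 × 1.007948 = 432.1541
Market CHF 417.83 < fair 432.1541: forward underpriced → reverse cash-and-carry (short the stock, invest proceeds at r, pay the dividends, go long the forward).
Profit at T = |F_mkt − F*| = |417.83 − 432.1541| = CHF 14.32 per share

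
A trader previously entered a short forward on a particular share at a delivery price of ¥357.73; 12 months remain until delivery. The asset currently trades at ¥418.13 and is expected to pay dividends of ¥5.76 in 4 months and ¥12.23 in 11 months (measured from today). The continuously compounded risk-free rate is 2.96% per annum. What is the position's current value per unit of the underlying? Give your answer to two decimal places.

PV(remaining dividends) I = 5.76·e^(−0.0296·4/12) + 12.23·e^(−0.0296·11/12) = 17.6061
Current forward F = (S − I)·e^(rT) = (418.13 − 17.6061)·e^(0.0296·12/12) = 400.5239 × 1.030042 = 412.5564
Value (long) = (F − K)·e^(−rT) = (412.5564 − 357.73) × 0.970834 = 53.2273
Short position value = −(long value) = -¥53.23

-¥53.23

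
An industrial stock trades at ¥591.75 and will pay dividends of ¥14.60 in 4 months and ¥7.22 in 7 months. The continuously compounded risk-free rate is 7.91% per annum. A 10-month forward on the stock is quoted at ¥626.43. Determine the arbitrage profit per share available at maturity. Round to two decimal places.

¥16.91 per share

PV(dividends) I = 14.60·e^(−0.0791·4/12) + 7.22·e^(−0.0791·7/12) = 21.1145
Fair forward F* = (S − I)·e^(rT) = (591.75 − 21.1145)·e^0.065917 = 570.6355 × 1.068138 = 609.5175
Market ¥626.43 > fair 609.5175: forward overpriced → cash-and-carry (borrow at r, buy the stock and collect the dividends, short the forward).
Profit at T = |F_mkt − F*| = |626.43 − 609.5175| = ¥16.91 per share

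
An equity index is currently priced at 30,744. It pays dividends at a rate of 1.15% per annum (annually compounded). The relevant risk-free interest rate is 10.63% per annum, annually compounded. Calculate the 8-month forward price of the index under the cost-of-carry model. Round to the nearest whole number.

32,636

F = S · (1+r)^T / (1+q)^T
= 30744 × 1.069667 / 1.007652 = 30744 × 1.061544
F = 32,636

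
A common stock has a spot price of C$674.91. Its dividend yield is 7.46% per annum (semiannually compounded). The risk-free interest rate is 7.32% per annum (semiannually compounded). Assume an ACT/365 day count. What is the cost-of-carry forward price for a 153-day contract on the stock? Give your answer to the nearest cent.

C$674.53

F = S · (1+r/2)^(2T) / (1+q/2)^(2T)
= 674.91 × 1.030594 / 1.031178 = 674.91 × 0.999434
F = C$674.53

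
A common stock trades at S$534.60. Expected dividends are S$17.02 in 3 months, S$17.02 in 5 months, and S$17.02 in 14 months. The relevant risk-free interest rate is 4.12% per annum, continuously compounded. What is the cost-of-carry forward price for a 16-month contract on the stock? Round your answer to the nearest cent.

S$512.18

PV(dividends) I = 17.02·e^(−0.0412·3/12) + 17.02·e^(−0.0412·5/12) + 17.02·e^(−0.0412·14/12)
I = 16.8456 + 16.7303 + 16.2213 = 49.7972
F = (S − I)·e^(rT) = (534.60 − 49.7972) · e^(0.0412·16/12)
= 484.8028 · e^0.054933 = 484.8028 × 1.056470 = S$512.18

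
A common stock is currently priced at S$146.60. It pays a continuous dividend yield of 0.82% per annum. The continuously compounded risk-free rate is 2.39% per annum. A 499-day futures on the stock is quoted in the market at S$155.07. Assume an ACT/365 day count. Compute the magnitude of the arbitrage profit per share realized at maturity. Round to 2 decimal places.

Fair futures: F* = S·e^(carry·T), with carry = (r − q) = 0.0239 − 0.0082 = 0.0157
F* = 146.60 · e^(0.0157 × 499/365) = 146.60 · e^0.021464 = 146.60 × 1.021696 = S$149.7806
Market S$155.07 > fair S$149.7806: forward overpriced → cash-and-carry (buy spot, short the forward).
At maturity, profit = |F_mkt − F*| = |155.07 − 149.7806| = S$5.29 per share

S$5.29 per share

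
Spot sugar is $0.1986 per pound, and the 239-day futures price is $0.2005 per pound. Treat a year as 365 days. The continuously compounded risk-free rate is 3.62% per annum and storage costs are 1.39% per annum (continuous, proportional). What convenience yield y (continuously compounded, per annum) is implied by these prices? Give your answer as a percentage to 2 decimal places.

3.56%

F = S·e^((r+u−y)T) ⇒ (r+u−y) = ln(F/S)/T
ln(0.2005/0.1986) = 0.009521; /T ⇒ 0.014540
y = r + u − ln(F/S)/T = 0.0362 + 0.0139 − 0.014540 = 0.035560
y = 3.56%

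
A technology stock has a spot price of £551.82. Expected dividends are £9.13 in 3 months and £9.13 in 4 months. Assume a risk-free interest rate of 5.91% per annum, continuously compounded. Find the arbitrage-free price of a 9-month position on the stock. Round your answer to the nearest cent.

£558.07

PV(dividends) I = 9.13·e^(−0.0591·3/12) + 9.13·e^(−0.0591·4/12)
I = 8.9961 + 8.9519 = 17.9480
F = (S − I)·e^(rT) = (551.82 − 17.9480) · e^(0.0591·9/12)
= 533.8720 · e^0.044325 = 533.8720 × 1.045322 = £558.07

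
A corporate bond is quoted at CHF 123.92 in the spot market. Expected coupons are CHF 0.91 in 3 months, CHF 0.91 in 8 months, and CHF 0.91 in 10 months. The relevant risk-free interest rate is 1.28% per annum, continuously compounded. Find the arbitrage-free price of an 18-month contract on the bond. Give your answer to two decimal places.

CHF 123.56

PV(coupons) I = 0.91·e^(−0.0128·3/12) + 0.91·e^(−0.0128·8/12) + 0.91·e^(−0.0128·10/12)
I = 0.9071 + 0.9023 + 0.9003 = 2.7097
F = (S − I)·e^(rT) = (123.92 − 2.7097) · e^(0.0128·18/12)
= 121.2103 · e^0.019200 = 121.2103 × 1.019386 = CHF 123.56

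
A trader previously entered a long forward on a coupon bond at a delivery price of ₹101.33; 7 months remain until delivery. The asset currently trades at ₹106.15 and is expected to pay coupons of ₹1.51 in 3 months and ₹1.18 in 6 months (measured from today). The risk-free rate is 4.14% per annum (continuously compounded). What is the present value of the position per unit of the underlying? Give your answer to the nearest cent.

₹4.59

PV(remaining coupons) I = 1.51·e^(−0.0414·3/12) + 1.18·e^(−0.0414·6/12) = 2.6503
Current forward F = (S − I)·e^(rT) = (106.15 − 2.6503)·e^(0.0414·7/12) = 103.4997 × 1.024444 = 106.0296
Value (long) = (F − K)·e^(−rT) = (106.0296 − 101.33) × 0.976139 = 4.5875
Value = ₹4.59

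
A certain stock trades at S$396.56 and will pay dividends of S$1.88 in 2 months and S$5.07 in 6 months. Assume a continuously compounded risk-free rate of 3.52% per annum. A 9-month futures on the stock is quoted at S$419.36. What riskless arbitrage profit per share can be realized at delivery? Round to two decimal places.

S$19.23 per share

PV(dividends) I = 1.88·e^(−0.0352·2/12) + 5.07·e^(−0.0352·6/12) = 6.8506
Fair futures F* = (S − I)·e^(rT) = (396.56 − 6.8506)·e^0.026400 = 389.7094 × 1.026752 = 400.1349
Market S$419.36 > fair 400.1349: forward overpriced → cash-and-carry (borrow at r, buy the stock and collect the dividends, short the forward).
Profit at T = |F_mkt − F*| = |419.36 − 400.1349| = S$19.23 per share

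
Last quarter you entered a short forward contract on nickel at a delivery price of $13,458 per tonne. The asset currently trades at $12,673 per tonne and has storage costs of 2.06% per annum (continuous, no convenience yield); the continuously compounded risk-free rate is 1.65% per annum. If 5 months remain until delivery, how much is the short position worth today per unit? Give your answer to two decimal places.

$583.55 per tonne

Current fair forward for the remaining 5 months: F = S·e^((r + u)·T), (r + u) = 0.0165 + 0.0206 = 0.0371
F = 12673 · e^(0.0371 × 5/12) = 12673 × 1.01557843 = 12870.4254
Value of long forward = (F − K)·e^(−rT) = (12870.4254 − 13458) · e^(−0.0165·5/12)
= -587.5746 × 0.99314858 = -583.55
Short position value = −(long value) = $583.55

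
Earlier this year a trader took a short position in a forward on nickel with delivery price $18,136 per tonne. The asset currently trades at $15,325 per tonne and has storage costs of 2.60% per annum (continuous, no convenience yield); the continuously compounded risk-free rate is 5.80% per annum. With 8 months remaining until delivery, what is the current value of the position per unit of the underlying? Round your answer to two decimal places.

Current fair forward for the remaining 8 months: F = S·e^((r + u)·T), (r + u) = 0.0580 + 0.0260 = 0.0840
F = 15325 · e^(0.0840 × 8/12) = 15325 × 1.05759768 = 16207.6844
Value of long forward = (F − K)·e^(−rT) = (16207.6844 − 18136) · e^(−0.0580·8/12)
= -1928.3156 × 0.96207135 = -1855.18
Short position value = −(long value) = $1855.18

$1855.18 per tonne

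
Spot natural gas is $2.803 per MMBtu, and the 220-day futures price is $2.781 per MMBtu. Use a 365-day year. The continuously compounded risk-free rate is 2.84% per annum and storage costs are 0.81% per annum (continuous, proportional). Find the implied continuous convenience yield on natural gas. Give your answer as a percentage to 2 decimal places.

F = S·e^((r+u−y)T) ⇒ (r+u−y) = ln(F/S)/T
ln(2.781/2.803) = -0.007880; /T ⇒ -0.013074
y = r + u − ln(F/S)/T = 0.0284 + 0.0081 + 0.013074 = 0.049574
y = 4.96%

4.96%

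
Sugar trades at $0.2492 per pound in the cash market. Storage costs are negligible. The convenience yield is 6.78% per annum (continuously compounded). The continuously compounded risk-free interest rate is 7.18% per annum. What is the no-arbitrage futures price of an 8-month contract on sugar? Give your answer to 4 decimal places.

$0.2499 per pound

Net carry = r + u − y = 0.0718 + 0.0000 − 0.0678 = 0.0040
F = S·e^((r+u−y)T) = 0.2492 · e^(0.0040 × 8/12) = 0.2492 · e^0.002667
= 0.2492 × 1.002671 = $0.2499 per pound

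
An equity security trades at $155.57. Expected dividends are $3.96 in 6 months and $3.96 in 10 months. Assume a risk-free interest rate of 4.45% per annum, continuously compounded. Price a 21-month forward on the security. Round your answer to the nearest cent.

PV(dividends) I = 3.96·e^(−0.0445·6/12) + 3.96·e^(−0.0445·10/12)
I = 3.8729 + 3.8158 = 7.6887
F = (S − I)·e^(rT) = (155.57 − 7.6887) · e^(0.0445·21/12)
= 147.8813 · e^0.077875 = 147.8813 × 1.080988 = $159.86

$159.86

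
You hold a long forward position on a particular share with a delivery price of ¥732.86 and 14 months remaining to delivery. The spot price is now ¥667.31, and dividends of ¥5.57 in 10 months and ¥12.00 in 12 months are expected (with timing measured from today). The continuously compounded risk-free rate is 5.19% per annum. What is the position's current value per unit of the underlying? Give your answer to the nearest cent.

-¥39.22

PV(remaining dividends) I = 5.57·e^(−0.0519·10/12) + 12.00·e^(−0.0519·12/12) = 16.7273
Current forward F = (S − I)·e^(rT) = (667.31 − 16.7273)·e^(0.0519·14/12) = 650.5827 × 1.062421 = 691.1927
Value (long) = (F − K)·e^(−rT) = (691.1927 − 732.86) × 0.941247 = -39.2192
Value = -¥39.22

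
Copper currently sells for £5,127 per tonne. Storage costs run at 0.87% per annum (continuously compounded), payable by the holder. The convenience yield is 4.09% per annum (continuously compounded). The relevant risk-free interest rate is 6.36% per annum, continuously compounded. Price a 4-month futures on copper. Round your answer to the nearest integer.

£5,181 per tonne

Net carry = r + u − y = 0.0636 + 0.0087 − 0.0409 = 0.0314
F = S·e^((r+u−y)T) = 5127 · e^(0.0314 × 4/12) = 5127 · e^0.010467
= 5127 × 1.010522 = £5,181 per tonne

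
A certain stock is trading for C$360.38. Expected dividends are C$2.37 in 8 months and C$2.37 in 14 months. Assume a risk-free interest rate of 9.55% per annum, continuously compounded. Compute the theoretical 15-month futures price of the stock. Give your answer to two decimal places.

PV(dividends) I = 2.37·e^(−0.0955·8/12) + 2.37·e^(−0.0955·14/12)
I = 2.2238 + 2.1201 = 4.3439
F = (S − I)·e^(rT) = (360.38 − 4.3439) · e^(0.0955·15/12)
= 356.0361 · e^0.119375 = 356.0361 × 1.126792 = C$401.18

C$401.18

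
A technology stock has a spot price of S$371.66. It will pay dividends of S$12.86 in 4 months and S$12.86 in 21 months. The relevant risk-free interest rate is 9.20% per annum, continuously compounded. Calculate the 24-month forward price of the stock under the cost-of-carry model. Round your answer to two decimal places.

S$418.59

PV(dividends) I = 12.86·e^(−0.0920·4/12) + 12.86·e^(−0.0920·21/12)
I = 12.4716 + 10.9476 = 23.4192
F = (S − I)·e^(rT) = (371.66 − 23.4192) · e^(0.0920·24/12)
= 348.2408 · e^0.184000 = 348.2408 × 1.202016 = S$418.59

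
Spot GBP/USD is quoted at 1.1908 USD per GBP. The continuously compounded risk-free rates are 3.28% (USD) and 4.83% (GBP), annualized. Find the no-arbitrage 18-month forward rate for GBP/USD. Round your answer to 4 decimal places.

F = S·e^((r_USD − r_GBP)T) = 1.1908 · e^((0.0328 − 0.0483) × 18/12)
= 1.1908 · e^-0.023250 = 1.1908 × 0.977018
F = 1.1634 USD per GBP

1.1634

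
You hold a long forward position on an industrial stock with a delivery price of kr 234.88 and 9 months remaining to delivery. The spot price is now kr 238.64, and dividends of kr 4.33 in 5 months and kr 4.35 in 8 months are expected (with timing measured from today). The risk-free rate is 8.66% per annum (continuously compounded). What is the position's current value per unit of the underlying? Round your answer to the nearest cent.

PV(remaining dividends) I = 4.33·e^(−0.0866·5/12) + 4.35·e^(−0.0866·8/12) = 8.2825
Current forward F = (S − I)·e^(rT) = (238.64 − 8.2825)·e^(0.0866·9/12) = 230.3575 × 1.067106 = 245.8159
Value (long) = (F − K)·e^(−rT) = (245.8159 − 234.88) × 0.937114 = 10.2482
Value = kr 10.25

kr 10.25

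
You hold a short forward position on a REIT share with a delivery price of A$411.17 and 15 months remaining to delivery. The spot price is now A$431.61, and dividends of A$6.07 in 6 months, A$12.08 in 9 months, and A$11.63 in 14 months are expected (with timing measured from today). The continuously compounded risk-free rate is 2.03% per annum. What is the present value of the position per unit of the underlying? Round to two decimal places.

PV(remaining dividends) I = 6.07·e^(−0.0203·6/12) + 12.08·e^(−0.0203·9/12) + 11.63·e^(−0.0203·14/12) = 29.2640
Current forward F = (S − I)·e^(rT) = (431.61 − 29.2640)·e^(0.0203·15/12) = 402.3460 × 1.025700 = 412.6863
Value (long) = (F − K)·e^(−rT) = (412.6863 − 411.17) × 0.974944 = 1.4783
Short position value = −(long value) = -A$1.48

-A$1.48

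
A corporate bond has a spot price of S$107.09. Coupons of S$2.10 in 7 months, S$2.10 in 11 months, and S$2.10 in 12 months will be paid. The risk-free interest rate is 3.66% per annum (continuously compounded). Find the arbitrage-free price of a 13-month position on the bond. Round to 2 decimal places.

PV(coupons) I = 2.10·e^(−0.0366·7/12) + 2.10·e^(−0.0366·11/12) + 2.10·e^(−0.0366·12/12)
I = 2.0556 + 2.0307 + 2.0245 = 6.1108
F = (S − I)·e^(rT) = (107.09 − 6.1108) · e^(0.0366·13/12)
= 100.9792 · e^0.039650 = 100.9792 × 1.040447 = S$105.06

S$105.06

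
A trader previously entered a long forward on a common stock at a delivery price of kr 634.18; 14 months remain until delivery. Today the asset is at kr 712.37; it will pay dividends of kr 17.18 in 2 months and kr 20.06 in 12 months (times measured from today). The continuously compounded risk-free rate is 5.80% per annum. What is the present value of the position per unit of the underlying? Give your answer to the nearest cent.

PV(remaining dividends) I = 17.18·e^(−0.0580·2/12) + 20.06·e^(−0.0580·12/12) = 35.9443
Current forward F = (S − I)·e^(rT) = (712.37 − 35.9443)·e^(0.0580·14/12) = 676.4257 × 1.070009 = 723.7816
Value (long) = (F − K)·e^(−rT) = (723.7816 − 634.18) × 0.934572 = 83.7391
Value = kr 83.74

kr 83.74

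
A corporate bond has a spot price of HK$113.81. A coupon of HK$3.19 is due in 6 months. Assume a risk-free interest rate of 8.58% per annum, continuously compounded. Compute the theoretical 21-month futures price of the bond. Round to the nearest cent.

PV(coupons) I = 3.19·e^(−0.0858·6/12)
I = 3.0560
F = (S − I)·e^(rT) = (113.81 − 3.0560) · e^(0.0858·21/12)
= 110.7540 · e^0.150150 = 110.7540 × 1.162009 = HK$128.70

HK$128.70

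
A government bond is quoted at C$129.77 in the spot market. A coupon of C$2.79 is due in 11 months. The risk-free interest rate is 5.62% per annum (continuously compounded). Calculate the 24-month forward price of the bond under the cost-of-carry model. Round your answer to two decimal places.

C$142.24

PV(coupons) I = 2.79·e^(−0.0562·11/12)
I = 2.6499
F = (S − I)·e^(rT) = (129.77 − 2.6499) · e^(0.0562·24/12)
= 127.1201 · e^0.112400 = 127.1201 × 1.118960 = C$142.24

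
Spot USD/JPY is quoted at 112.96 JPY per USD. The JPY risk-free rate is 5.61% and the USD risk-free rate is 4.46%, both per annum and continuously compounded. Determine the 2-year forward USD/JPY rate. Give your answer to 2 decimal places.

115.59

F = S·e^((r_JPY − r_USD)T) = 112.96 · e^((0.0561 − 0.0446) × 2)
= 112.96 · e^0.023000 = 112.96 × 1.023267
F = 115.59 JPY per USD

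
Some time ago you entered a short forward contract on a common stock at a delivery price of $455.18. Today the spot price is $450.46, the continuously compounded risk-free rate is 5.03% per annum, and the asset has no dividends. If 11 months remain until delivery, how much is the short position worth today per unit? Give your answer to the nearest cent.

Current fair forward for the remaining 11 months: F = S·e^(r·T), r = 0.0503
F = 450.46 · e^(0.0503 × 11/12) = 450.46 × 1.047188 = 471.7163
Value of long forward = (F − K)·e^(−rT) = (471.7163 − 455.18) · e^(−0.0503·11/12)
= 16.5363 × 0.954939 = 15.79
Short position value = −(long value) = -$15.79

-$15.79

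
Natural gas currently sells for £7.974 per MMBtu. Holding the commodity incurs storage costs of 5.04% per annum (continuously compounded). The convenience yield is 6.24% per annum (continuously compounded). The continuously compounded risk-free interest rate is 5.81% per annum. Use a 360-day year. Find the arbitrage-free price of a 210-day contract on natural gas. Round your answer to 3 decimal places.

£8.191 per MMBtu

Net carry = r + u − y = 0.0581 + 0.0504 − 0.0624 = 0.0461
F = S·e^((r+u−y)T) = 7.974 · e^(0.0461 × 210/360) = 7.974 · e^0.026892
= 7.974 × 1.027257 = £8.191 per MMBtu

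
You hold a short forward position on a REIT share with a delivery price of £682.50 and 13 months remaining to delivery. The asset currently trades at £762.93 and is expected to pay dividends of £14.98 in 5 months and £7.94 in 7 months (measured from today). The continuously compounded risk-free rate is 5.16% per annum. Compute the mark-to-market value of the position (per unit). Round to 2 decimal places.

PV(remaining dividends) I = 14.98·e^(−0.0516·5/12) + 7.94·e^(−0.0516·7/12) = 22.3659
Current forward F = (S − I)·e^(rT) = (762.93 − 22.3659)·e^(0.0516·13/12) = 740.5641 × 1.057492 = 783.1406
Value (long) = (F − K)·e^(−rT) = (783.1406 − 682.50) × 0.945634 = 95.1692
Short position value = −(long value) = -£95.17

-£95.17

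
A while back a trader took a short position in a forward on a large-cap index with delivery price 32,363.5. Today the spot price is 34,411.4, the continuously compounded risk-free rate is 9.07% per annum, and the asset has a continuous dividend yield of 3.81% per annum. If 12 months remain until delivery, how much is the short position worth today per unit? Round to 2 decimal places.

-3567.67

Current fair forward for the remaining 12 months: F = S·e^((r − q)·T), (r − q) = 0.0907 − 0.0381 = 0.0526
F = 34411.4 · e^(0.0526 × 12/12) = 34411.4 × 1.05400796 = 36269.8895
Value of long forward = (F − K)·e^(−rT) = (36269.8895 − 32363.5) · e^(−0.0907·12/12)
= 3906.3895 × 0.91329166 = 3567.67
Short position value = −(long value) = -3567.67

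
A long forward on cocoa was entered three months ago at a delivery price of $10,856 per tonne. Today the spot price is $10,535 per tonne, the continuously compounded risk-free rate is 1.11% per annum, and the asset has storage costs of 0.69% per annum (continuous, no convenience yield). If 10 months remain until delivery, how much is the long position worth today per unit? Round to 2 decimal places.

-$160.29 per tonne

Current fair forward for the remaining 10 months: F = S·e^((r + u)·T), (r + u) = 0.0111 + 0.0069 = 0.0180
F = 10535 · e^(0.0180 × 10/12) = 10535 × 1.01511306 = 10694.2161
Value of long forward = (F − K)·e^(−rT) = (10694.2161 − 10856) · e^(−0.0111·10/12)
= -161.7839 × 0.99079265 = -160.29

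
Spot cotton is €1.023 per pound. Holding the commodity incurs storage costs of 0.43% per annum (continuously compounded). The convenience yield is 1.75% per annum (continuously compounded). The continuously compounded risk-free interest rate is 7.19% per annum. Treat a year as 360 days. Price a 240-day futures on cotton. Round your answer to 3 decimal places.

Net carry = r + u − y = 0.0719 + 0.0043 − 0.0175 = 0.0587
F = S·e^((r+u−y)T) = 1.023 · e^(0.0587 × 240/360) = 1.023 · e^0.039133
= 1.023 × 1.039909 = €1.064 per pound

€1.064 per pound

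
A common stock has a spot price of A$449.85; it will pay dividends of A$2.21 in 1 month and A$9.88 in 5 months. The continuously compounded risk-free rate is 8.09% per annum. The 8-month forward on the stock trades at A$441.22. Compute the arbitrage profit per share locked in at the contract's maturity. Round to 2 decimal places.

A$21.16 per share

PV(dividends) I = 2.21·e^(−0.0809·1/12) + 9.88·e^(−0.0809·5/12) = 11.7477
Fair forward F* = (S − I)·e^(rT) = (449.85 − 11.7477)·e^0.053933 = 438.1023 × 1.055414 = 462.3793
Market A$441.22 < fair 462.3793: forward underpriced → reverse cash-and-carry (short the stock, invest proceeds at r, pay the dividends, go long the forward).
Profit at T = |F_mkt − F*| = |441.22 − 462.3793| = A$21.16 per share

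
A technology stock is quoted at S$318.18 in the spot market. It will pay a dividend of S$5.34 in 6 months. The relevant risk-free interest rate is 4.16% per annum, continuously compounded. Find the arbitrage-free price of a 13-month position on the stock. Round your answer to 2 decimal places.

S$327.38

PV(dividends) I = 5.34·e^(−0.0416·6/12)
I = 5.2301
F = (S − I)·e^(rT) = (318.18 − 5.2301) · e^(0.0416·13/12)
= 312.9499 · e^0.045067 = 312.9499 × 1.046098 = S$327.38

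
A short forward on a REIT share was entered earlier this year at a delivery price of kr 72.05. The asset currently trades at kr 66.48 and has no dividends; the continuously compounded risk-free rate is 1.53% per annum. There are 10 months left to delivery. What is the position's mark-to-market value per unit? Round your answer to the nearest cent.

kr 4.66

Current fair forward for the remaining 10 months: F = S·e^(r·T), r = 0.0153
F = 66.48 · e^(0.0153 × 10/12) = 66.48 × 1.012832 = 67.3331
Value of long forward = (F − K)·e^(−rT) = (67.3331 − 72.05) · e^(−0.0153·10/12)
= -4.7169 × 0.987331 = -4.66
Short position value = −(long value) = kr 4.66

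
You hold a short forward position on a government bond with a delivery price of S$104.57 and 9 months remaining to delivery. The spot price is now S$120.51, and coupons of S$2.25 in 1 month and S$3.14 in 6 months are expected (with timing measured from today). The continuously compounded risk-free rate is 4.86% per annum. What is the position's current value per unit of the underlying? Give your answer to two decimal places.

-S$14.38

PV(remaining coupons) I = 2.25·e^(−0.0486·1/12) + 3.14·e^(−0.0486·6/12) = 5.3055
Current forward F = (S − I)·e^(rT) = (120.51 − 5.3055)·e^(0.0486·9/12) = 115.2045 × 1.037122 = 119.4811
Value (long) = (F − K)·e^(−rT) = (119.4811 − 104.57) × 0.964206 = 14.3774
Short position value = −(long value) = -S$14.38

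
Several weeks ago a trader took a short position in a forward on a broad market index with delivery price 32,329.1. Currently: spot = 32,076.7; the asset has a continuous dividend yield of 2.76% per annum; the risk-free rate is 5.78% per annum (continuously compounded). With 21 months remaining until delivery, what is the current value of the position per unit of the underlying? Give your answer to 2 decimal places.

-1345.26

Current fair forward for the remaining 21 months: F = S·e^((r − q)·T), (r − q) = 0.0578 − 0.0276 = 0.0302
F = 32076.7 · e^(0.0302 × 21/12) = 32076.7 × 1.05427149 = 33817.5503
Value of long forward = (F − K)·e^(−rT) = (33817.5503 − 32329.1) · e^(−0.0578·21/12)
= 1488.4503 × 0.90379745 = 1345.26
Short position value = −(long value) = -1345.26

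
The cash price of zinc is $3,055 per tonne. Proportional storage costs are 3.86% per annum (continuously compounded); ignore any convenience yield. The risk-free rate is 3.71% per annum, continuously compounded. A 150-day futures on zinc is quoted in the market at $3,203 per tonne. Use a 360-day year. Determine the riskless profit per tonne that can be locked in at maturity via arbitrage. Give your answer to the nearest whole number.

$50 per tonne

Fair futures: F* = S·e^(carry·T), with carry = (r + u) = 0.0371 + 0.0386 = 0.0757
F* = 3055 · e^(0.0757 × 150/360) = 3055 · e^0.031542 = 3055 × 1.032045 = $3152.8975
Market $3203 > fair $3152.8975: forward overpriced → cash-and-carry (buy spot, short the forward).
At maturity, profit = |F_mkt − F*| = |3203 − 3152.8975| = $50 per tonne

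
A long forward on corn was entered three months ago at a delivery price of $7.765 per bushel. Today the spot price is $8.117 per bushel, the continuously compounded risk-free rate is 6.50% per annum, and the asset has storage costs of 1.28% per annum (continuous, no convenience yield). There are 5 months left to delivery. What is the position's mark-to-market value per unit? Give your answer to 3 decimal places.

$0.603 per bushel

Current fair forward for the remaining 5 months: F = S·e^((r + u)·T), (r + u) = 0.0650 + 0.0128 = 0.0778
F = 8.117 · e^(0.0778 × 5/12) = 8.117 × 1.032948 = 8.3844
Value of long forward = (F − K)·e^(−rT) = (8.3844 − 7.765) · e^(−0.0650·5/12)
= 0.6194 × 0.973280 = 0.603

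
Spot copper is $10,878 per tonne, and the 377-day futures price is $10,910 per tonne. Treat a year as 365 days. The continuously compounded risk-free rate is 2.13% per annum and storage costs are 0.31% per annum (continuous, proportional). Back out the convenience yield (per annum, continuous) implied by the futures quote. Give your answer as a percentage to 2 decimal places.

F = S·e^((r+u−y)T) ⇒ (r+u−y) = ln(F/S)/T
ln(10910/10878) = 0.002937; /T ⇒ 0.002844
y = r + u − ln(F/S)/T = 0.0213 + 0.0031 − 0.002844 = 0.021556
y = 2.16%

2.16%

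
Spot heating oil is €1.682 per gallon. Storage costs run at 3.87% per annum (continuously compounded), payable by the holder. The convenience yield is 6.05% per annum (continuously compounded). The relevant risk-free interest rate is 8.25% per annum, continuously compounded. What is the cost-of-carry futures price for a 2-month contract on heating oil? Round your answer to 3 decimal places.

€1.699 per gallon

Net carry = r + u − y = 0.0825 + 0.0387 − 0.0605 = 0.0607
F = S·e^((r+u−y)T) = 1.682 · e^(0.0607 × 2/12) = 1.682 · e^0.010117
= 1.682 × 1.010168 = €1.699 per gallon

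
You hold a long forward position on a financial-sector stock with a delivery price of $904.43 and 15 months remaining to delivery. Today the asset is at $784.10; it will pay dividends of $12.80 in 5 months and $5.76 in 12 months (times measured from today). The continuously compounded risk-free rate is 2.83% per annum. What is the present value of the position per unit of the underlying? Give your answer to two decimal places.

-$107.14

PV(remaining dividends) I = 12.80·e^(−0.0283·5/12) + 5.76·e^(−0.0283·12/12) = 18.2492
Current forward F = (S − I)·e^(rT) = (784.10 − 18.2492)·e^(0.0283·15/12) = 765.8508 × 1.036008 = 793.4276
Value (long) = (F − K)·e^(−rT) = (793.4276 − 904.43) × 0.965243 = -107.1443
Value = -$107.14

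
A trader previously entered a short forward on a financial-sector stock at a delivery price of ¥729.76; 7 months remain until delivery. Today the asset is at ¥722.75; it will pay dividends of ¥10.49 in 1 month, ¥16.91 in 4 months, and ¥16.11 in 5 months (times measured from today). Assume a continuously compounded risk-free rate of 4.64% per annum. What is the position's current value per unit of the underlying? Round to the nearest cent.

PV(remaining dividends) I = 10.49·e^(−0.0464·1/12) + 16.91·e^(−0.0464·4/12) + 16.11·e^(−0.0464·5/12) = 42.9015
Current forward F = (S − I)·e^(rT) = (722.75 − 42.9015)·e^(0.0464·7/12) = 679.8485 × 1.027436 = 698.5008
Value (long) = (F − K)·e^(−rT) = (698.5008 − 729.76) × 0.973296 = -30.4245
Short position value = −(long value) = ¥30.42

¥30.42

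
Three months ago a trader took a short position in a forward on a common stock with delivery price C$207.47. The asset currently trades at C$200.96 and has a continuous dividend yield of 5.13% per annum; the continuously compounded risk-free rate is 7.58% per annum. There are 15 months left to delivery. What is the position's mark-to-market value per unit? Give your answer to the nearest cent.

C$0.24

Current fair forward for the remaining 15 months: F = S·e^((r − q)·T), (r − q) = 0.0758 − 0.0513 = 0.0245
F = 200.96 · e^(0.0245 × 15/12) = 200.96 × 1.031099 = 207.2097
Value of long forward = (F − K)·e^(−rT) = (207.2097 − 207.47) · e^(−0.0758·15/12)
= -0.2603 × 0.909600 = -0.24
Short position value = −(long value) = C$0.24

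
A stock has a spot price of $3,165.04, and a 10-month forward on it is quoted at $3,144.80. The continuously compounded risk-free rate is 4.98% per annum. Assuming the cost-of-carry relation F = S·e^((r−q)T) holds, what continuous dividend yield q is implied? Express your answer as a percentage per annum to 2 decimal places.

5.75%

From F = S·e^((r−q)T): (r − q) = ln(F/S)/T
ln(3144.80/3165.04) = ln(0.993605) = -0.006416
(r − q) = -0.006416 / (10/12) = -0.007699
q = r − ln(F/S)/T = 0.0498 + 0.007699 = 0.057499
q = 5.75%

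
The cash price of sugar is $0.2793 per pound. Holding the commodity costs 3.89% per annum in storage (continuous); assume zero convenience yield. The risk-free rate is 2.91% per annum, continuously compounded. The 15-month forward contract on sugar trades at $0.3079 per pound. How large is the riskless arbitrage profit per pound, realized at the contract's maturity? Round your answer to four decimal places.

$0.0038 per pound

Fair forward: F* = S·e^(carry·T), with carry = (r + u) = 0.0291 + 0.0389 = 0.0680
F* = 0.2793 · e^(0.0680 × 15/12) = 0.2793 · e^0.085000 = 0.2793 × 1.088717 = $0.3041
Market $0.3079 > fair $0.3041: forward overpriced → cash-and-carry (buy spot, short the forward).
At maturity, profit = |F_mkt − F*| = |0.3079 − 0.3041| = $0.0038 per pound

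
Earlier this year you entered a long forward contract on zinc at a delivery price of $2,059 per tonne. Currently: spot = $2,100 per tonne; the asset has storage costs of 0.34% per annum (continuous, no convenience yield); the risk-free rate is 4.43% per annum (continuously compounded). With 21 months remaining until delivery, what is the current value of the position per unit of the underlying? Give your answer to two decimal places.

$207.13 per tonne

Current fair forward for the remaining 21 months: F = S·e^((r + u)·T), (r + u) = 0.0443 + 0.0034 = 0.0477
F = 2100 · e^(0.0477 × 21/12) = 2100 × 1.08705804 = 2282.8219
Value of long forward = (F − K)·e^(−rT) = (2282.8219 − 2059) · e^(−0.0443·21/12)
= 223.8219 × 0.92540389 = 207.13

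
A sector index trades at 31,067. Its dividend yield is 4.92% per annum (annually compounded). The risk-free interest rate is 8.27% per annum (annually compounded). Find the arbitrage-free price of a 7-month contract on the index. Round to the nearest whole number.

F = S · (1+r)^T / (1+q)^T
= 31067 × 1.047441 / 1.028412 = 31067 × 1.018503
F = 31,642

31,642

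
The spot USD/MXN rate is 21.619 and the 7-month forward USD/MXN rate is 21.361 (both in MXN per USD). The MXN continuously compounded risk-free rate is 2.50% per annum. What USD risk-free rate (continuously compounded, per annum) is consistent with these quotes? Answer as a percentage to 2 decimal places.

F = S·e^((r_MXN − r_USD)T) ⇒ r_USD = r_MXN − ln(F/S)/T
ln(21.361/21.619) = -0.012006; /(7/12) = -0.020582
r_USD = 0.0250 + 0.020582 = 0.045582
r_USD = 4.56%

4.56%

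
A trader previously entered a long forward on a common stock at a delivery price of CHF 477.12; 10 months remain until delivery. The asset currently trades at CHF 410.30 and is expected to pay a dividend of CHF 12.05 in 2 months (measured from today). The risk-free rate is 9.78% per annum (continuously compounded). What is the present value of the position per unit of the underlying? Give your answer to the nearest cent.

PV(remaining dividends) I = 12.05·e^(−0.0978·2/12) = 11.8552
Current forward F = (S − I)·e^(rT) = (410.30 − 11.8552)·e^(0.0978·10/12) = 398.4448 × 1.084913 = 432.2779
Value (long) = (F − K)·e^(−rT) = (432.2779 − 477.12) × 0.921733 = -41.3324
Value = -CHF 41.33

-CHF 41.33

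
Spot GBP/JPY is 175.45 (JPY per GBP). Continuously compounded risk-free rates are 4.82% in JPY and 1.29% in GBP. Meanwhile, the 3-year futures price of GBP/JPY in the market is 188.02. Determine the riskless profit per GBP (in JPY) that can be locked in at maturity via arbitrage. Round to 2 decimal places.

7.03 per GBP (in JPY)

Fair futures: F* = S·e^(carry·T), with carry = (r_JPY − r_GBP) = 0.0482 − 0.0129 = 0.0353
F* = 175.45 · e^(0.0353 × 3) = 175.45 · e^0.105900 = 175.45 × 1.111711 = 195.0497
Market 188.02 < fair 195.0497: forward underpriced → reverse cash-and-carry (short spot, go long the forward).
At maturity, profit = |F_mkt − F*| = |188.02 − 195.0497| = 7.03 per GBP (in JPY)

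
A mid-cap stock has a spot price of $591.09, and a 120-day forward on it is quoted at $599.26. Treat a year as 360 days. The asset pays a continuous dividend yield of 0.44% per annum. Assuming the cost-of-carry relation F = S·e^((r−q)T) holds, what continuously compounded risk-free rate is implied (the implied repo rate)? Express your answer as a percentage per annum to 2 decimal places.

From F = S·e^((r−q)T): (r − q) = ln(F/S)/T
ln(599.26/591.09) = ln(1.013822) = 0.013727
(r − q) = 0.013727 / (120/360) = 0.041181
r = ln(F/S)/T + q = 0.041181 + 0.0044 = 0.045581
r = 4.56%

4.56%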